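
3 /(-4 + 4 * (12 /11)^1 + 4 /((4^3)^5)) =2952790016 /357913945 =8.25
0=0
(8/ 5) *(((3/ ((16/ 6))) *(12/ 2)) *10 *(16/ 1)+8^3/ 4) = 9664/ 5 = 1932.80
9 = 9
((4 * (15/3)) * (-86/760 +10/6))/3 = 1771/171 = 10.36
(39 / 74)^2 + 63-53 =56281 / 5476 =10.28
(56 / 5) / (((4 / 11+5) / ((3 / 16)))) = 231 / 590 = 0.39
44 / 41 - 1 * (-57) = 2381 / 41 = 58.07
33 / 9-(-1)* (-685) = -2044 / 3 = -681.33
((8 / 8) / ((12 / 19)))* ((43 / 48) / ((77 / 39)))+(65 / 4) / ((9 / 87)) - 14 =708655 / 4928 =143.80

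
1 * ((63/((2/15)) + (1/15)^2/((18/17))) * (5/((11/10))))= 1913642/891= 2147.75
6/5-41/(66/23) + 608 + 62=216781/330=656.91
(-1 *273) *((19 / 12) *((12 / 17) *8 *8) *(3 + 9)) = -3983616 / 17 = -234330.35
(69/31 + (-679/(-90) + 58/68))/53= 251929/1256895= 0.20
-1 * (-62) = 62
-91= -91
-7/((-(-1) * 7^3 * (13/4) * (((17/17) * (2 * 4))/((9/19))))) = -9/24206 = -0.00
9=9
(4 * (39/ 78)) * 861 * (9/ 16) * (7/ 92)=54243/ 736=73.70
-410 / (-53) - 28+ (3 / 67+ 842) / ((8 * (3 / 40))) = 14734631 / 10653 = 1383.14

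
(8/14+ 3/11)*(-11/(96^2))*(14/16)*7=-455/73728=-0.01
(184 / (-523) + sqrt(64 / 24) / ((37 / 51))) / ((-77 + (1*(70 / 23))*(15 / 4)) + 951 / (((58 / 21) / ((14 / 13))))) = -3190928 / 2768371319 + 589628*sqrt(6) / 195850361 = 0.01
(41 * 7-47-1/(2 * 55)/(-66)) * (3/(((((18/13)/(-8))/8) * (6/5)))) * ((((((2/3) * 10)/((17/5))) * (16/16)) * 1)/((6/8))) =-72505.49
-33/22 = -3/2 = -1.50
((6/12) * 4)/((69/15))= 10/23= 0.43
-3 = -3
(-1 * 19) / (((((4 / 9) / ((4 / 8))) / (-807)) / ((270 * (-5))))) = -93147975 / 4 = -23286993.75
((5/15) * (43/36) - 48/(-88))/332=1121/394416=0.00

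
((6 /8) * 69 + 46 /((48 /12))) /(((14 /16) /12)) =6072 /7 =867.43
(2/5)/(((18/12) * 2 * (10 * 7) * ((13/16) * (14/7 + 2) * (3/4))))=16/20475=0.00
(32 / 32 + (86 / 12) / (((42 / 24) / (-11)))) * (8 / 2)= -3700 / 21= -176.19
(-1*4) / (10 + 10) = -1 / 5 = -0.20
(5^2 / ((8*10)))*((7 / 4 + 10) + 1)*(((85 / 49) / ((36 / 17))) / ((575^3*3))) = 4913 / 858503520000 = 0.00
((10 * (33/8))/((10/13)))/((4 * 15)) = 143/160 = 0.89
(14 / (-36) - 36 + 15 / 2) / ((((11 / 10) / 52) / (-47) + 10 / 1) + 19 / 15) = -6354400 / 2478117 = -2.56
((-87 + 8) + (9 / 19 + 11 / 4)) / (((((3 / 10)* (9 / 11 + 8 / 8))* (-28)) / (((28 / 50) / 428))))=63349 / 9758400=0.01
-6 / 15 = -2 / 5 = -0.40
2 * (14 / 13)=28 / 13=2.15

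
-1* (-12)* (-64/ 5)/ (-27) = 256/ 45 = 5.69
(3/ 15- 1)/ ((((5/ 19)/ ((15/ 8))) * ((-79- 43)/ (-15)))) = -171/ 244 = -0.70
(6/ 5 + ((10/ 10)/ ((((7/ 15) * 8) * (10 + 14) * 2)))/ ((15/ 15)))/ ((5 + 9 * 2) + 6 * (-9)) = -5401/ 138880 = -0.04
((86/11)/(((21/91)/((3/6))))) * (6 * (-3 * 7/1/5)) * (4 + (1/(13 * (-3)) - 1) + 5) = -187222/55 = -3404.04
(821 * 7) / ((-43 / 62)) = -356314 / 43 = -8286.37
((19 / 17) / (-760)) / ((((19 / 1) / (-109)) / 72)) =981 / 1615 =0.61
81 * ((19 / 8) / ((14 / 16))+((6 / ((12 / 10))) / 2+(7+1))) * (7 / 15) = 999 / 2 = 499.50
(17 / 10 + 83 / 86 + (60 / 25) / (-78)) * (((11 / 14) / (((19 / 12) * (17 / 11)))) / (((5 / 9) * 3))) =0.51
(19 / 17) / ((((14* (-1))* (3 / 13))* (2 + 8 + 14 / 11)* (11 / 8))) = -247 / 11067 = -0.02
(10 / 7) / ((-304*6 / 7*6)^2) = 0.00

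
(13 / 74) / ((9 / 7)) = 91 / 666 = 0.14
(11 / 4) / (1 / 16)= 44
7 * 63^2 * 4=111132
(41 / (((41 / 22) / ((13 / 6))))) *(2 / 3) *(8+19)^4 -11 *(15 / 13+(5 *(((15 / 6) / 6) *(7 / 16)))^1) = 42152426239 / 2496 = 16887991.28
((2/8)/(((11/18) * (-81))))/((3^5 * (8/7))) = -7/384912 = -0.00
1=1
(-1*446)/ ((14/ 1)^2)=-223/ 98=-2.28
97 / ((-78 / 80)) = -3880 / 39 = -99.49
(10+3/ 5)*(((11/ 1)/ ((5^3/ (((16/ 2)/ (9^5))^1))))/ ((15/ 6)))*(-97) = -904816/ 184528125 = -0.00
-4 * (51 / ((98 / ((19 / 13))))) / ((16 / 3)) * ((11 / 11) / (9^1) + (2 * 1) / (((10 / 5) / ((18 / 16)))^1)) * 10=-143735 / 20384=-7.05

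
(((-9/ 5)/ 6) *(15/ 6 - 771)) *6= 13833/ 10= 1383.30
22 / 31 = 0.71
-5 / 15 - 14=-14.33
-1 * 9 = -9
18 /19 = 0.95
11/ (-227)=-11/ 227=-0.05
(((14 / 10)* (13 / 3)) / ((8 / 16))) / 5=182 / 75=2.43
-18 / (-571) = 18 / 571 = 0.03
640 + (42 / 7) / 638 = 204163 / 319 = 640.01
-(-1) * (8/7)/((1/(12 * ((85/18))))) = 1360/21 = 64.76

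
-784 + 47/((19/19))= -737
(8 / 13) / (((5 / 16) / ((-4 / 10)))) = -0.79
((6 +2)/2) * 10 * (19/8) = 95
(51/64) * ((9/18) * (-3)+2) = 51/128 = 0.40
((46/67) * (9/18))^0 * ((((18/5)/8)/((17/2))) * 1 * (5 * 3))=27/34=0.79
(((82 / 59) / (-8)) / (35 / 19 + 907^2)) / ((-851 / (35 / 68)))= 27265 / 213461532646368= 0.00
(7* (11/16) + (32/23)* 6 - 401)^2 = 20370425625/135424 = 150419.61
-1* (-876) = 876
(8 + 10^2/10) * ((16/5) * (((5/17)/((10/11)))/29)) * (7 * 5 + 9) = 28.27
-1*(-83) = 83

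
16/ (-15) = -16/ 15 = -1.07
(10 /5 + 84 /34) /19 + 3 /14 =107 /238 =0.45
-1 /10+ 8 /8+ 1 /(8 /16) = 29 /10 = 2.90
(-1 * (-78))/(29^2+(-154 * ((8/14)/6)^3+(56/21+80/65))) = 1341522/14529103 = 0.09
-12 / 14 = -6 / 7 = -0.86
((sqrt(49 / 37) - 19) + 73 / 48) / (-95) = 839 / 4560 - 7 * sqrt(37) / 3515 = 0.17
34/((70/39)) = 663/35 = 18.94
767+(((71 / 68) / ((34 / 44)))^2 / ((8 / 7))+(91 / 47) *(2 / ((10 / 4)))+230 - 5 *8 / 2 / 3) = 1871948215679 / 1884233760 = 993.48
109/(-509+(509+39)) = 109/39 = 2.79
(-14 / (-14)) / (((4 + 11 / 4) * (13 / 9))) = 4 / 39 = 0.10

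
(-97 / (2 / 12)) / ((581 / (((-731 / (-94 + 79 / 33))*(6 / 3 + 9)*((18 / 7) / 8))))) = -694959507 / 24589082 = -28.26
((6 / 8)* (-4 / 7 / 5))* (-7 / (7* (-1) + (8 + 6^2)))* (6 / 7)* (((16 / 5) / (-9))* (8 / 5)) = -0.01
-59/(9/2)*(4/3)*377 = -177944/27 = -6590.52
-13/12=-1.08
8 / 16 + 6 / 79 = 91 / 158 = 0.58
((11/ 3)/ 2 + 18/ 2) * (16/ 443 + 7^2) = 470665/ 886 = 531.22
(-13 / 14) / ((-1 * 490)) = 13 / 6860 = 0.00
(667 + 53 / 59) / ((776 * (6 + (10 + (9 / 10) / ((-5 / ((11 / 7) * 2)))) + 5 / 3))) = 10344075 / 205524376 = 0.05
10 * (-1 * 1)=-10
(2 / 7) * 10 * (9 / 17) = 180 / 119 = 1.51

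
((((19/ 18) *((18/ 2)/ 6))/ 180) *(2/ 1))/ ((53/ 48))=38/ 2385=0.02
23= 23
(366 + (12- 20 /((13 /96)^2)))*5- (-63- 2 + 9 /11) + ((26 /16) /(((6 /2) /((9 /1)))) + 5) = -51891347 /14872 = -3489.20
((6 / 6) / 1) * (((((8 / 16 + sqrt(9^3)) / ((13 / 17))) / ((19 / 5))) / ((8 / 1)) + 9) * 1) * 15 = 603645 / 3952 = 152.74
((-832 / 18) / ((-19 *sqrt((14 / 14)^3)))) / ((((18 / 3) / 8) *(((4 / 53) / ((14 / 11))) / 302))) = 93218944 / 5643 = 16519.39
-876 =-876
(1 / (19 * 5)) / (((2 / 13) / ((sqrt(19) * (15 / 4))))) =39 * sqrt(19) / 152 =1.12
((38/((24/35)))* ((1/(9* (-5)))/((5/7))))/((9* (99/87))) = -26999/160380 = -0.17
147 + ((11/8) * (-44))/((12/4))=761/6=126.83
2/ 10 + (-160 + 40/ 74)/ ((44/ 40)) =-294593/ 2035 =-144.76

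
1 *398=398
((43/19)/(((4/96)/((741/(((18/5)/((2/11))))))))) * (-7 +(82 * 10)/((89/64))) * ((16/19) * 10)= 185523603200/18601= 9973851.04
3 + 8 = 11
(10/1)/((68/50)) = 125/17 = 7.35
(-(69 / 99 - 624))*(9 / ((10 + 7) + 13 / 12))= 310.22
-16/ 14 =-8/ 7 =-1.14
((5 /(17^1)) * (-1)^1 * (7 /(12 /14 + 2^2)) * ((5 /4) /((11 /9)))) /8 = -11025 /203456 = -0.05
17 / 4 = 4.25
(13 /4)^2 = 169 /16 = 10.56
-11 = -11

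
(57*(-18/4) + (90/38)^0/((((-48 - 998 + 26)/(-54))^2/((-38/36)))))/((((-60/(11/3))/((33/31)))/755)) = 90294496347/7167200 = 12598.29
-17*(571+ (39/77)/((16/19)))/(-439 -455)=11971621/1101408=10.87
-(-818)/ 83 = 818/ 83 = 9.86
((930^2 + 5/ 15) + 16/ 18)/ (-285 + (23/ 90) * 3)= -77841110/ 25581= -3042.93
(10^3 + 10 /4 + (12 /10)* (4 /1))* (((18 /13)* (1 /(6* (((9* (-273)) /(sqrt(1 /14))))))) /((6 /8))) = -1439* sqrt(14) /159705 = -0.03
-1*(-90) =90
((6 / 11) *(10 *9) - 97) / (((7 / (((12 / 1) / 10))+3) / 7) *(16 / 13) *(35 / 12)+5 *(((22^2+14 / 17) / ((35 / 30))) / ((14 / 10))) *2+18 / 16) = -410895576 / 25506389359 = -0.02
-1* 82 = -82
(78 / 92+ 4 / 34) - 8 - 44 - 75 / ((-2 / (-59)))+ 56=-863146 / 391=-2207.53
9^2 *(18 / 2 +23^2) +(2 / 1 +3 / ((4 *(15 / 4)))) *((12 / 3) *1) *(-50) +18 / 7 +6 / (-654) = 32916249 / 763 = 43140.56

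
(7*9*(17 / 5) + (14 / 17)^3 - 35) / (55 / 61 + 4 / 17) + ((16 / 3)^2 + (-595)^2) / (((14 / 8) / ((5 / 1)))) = 12065583950836 / 11925585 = 1011739.38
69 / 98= 0.70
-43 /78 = -0.55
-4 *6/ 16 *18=-27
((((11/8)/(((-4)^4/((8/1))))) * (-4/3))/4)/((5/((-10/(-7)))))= -11/2688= -0.00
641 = 641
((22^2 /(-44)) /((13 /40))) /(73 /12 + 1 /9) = -15840 /2899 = -5.46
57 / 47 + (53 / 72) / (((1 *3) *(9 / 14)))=72841 / 45684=1.59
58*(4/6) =116/3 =38.67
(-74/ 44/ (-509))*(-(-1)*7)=0.02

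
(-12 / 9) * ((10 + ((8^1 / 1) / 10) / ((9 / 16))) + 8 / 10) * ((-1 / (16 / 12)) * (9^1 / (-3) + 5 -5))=-110 / 3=-36.67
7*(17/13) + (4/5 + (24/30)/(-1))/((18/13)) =119/13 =9.15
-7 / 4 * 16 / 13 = -28 / 13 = -2.15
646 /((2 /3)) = 969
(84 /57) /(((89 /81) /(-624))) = -1415232 /1691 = -836.92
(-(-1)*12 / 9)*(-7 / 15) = -28 / 45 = -0.62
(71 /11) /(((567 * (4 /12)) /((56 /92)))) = 142 /6831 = 0.02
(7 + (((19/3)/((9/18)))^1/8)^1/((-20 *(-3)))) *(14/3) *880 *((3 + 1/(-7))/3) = 2225960/81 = 27480.99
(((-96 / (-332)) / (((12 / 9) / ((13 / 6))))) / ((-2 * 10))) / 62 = -39 / 102920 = -0.00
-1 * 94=-94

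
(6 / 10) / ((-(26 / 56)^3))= -65856 / 10985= -6.00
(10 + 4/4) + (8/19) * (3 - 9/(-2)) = 269/19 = 14.16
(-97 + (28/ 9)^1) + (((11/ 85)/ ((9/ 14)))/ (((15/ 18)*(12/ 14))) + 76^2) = 2415017/ 425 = 5682.39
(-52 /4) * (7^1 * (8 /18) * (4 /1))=-1456 /9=-161.78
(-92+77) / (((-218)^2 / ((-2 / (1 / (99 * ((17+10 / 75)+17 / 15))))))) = 13563 / 11881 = 1.14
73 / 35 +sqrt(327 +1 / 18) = 20.17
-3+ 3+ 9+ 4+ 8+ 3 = 24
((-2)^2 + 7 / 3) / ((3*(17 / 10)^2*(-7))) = -1900 / 18207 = -0.10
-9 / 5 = -1.80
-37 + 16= -21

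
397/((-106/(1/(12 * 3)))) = -397/3816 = -0.10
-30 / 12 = -5 / 2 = -2.50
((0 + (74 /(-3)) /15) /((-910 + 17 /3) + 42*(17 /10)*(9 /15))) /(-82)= -0.00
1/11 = 0.09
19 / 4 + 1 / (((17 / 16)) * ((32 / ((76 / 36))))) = 2945 / 612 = 4.81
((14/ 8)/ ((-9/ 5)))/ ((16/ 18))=-35/ 32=-1.09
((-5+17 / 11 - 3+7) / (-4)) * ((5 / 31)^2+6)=-0.82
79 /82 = 0.96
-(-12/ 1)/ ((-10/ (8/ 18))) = -8/ 15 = -0.53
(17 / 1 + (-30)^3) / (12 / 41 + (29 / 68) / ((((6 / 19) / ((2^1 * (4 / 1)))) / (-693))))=18807151 / 5218317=3.60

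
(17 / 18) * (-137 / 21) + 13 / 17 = -34679 / 6426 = -5.40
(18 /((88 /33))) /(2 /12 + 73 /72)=486 /85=5.72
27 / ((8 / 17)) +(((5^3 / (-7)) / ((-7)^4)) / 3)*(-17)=23160239 / 403368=57.42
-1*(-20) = 20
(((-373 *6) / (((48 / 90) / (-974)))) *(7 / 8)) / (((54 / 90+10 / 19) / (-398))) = -1081745328825 / 856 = -1263721178.53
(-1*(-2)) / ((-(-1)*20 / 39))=39 / 10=3.90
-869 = -869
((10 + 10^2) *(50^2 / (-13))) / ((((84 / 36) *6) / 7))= -137500 / 13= -10576.92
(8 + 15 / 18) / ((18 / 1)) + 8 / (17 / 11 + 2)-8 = -7375 / 1404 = -5.25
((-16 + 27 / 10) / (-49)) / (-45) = -19 / 3150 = -0.01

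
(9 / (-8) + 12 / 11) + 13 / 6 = 563 / 264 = 2.13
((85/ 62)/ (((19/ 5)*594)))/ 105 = 85/ 14694372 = 0.00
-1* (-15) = 15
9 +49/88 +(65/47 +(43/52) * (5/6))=468947/40326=11.63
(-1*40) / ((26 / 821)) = -16420 / 13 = -1263.08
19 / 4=4.75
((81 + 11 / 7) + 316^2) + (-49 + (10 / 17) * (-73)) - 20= 11879369 / 119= 99826.63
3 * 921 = 2763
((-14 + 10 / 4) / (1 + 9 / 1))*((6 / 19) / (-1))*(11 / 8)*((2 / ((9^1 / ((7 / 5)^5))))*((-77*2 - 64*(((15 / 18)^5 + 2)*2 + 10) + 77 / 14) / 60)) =-119201109643 / 10935000000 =-10.90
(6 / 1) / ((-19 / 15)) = -90 / 19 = -4.74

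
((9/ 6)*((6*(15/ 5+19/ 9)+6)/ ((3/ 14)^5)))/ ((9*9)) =29580320/ 19683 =1502.84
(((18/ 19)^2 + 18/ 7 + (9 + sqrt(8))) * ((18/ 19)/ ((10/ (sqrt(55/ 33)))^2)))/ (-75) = -31509/ 12003250-sqrt(2)/ 2375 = -0.00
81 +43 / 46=3769 / 46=81.93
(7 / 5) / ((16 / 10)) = 7 / 8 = 0.88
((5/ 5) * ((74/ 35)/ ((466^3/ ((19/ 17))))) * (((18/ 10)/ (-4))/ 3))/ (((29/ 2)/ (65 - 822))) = 1596513/ 8730572397400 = 0.00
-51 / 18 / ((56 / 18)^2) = -459 / 1568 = -0.29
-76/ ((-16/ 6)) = 57/ 2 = 28.50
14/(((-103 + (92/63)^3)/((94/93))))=-109687284/774260743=-0.14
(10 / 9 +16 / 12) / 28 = 11 / 126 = 0.09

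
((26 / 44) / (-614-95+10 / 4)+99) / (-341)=-1538744 / 5300163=-0.29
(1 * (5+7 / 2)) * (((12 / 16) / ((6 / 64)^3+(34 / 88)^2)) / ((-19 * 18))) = -4212736 / 33922923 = -0.12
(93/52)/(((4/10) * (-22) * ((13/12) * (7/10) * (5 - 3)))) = -6975/52052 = -0.13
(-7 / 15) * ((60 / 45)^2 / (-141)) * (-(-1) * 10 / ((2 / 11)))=1232 / 3807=0.32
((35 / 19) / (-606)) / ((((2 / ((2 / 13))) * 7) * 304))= -5 / 45503328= -0.00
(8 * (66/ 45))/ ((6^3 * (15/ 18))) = 44/ 675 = 0.07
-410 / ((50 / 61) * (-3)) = 2501 / 15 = 166.73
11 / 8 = 1.38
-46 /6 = -23 /3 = -7.67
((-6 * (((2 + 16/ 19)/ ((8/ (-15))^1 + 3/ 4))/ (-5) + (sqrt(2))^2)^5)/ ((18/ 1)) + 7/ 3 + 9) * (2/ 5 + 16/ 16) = 219413577440834/ 13790373390105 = 15.91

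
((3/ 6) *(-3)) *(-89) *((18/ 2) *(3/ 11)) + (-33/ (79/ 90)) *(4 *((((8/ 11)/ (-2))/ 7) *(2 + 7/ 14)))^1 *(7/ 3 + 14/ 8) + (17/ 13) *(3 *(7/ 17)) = 9241941/ 22594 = 409.04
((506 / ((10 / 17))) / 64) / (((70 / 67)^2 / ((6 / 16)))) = 57921567 / 12544000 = 4.62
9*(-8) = -72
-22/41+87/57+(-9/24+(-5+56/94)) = -1109967/292904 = -3.79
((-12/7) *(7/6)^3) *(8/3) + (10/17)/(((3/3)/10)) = -632/459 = -1.38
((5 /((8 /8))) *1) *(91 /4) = 455 /4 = 113.75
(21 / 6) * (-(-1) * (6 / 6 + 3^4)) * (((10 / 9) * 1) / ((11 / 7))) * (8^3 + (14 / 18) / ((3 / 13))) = 25413850 / 243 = 104583.74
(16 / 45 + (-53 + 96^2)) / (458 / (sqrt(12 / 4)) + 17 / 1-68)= 7009967 / 1009805 + 188856758 * sqrt(3) / 9088245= 42.93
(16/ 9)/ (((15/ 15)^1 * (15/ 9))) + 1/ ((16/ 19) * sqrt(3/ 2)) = 19 * sqrt(6)/ 48 + 16/ 15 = 2.04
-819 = -819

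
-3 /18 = -1 /6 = -0.17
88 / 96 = 11 / 12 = 0.92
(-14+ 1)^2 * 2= 338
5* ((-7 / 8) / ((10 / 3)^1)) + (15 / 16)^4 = -35391 / 65536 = -0.54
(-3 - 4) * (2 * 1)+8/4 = -12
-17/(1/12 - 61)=12/43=0.28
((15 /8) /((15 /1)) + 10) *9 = 729 /8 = 91.12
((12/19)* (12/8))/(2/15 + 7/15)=30/19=1.58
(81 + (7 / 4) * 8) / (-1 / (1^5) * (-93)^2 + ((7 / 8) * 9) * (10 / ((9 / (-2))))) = -0.01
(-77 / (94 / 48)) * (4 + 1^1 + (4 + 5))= -25872 / 47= -550.47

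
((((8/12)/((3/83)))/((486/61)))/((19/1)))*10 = 1.22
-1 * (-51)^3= 132651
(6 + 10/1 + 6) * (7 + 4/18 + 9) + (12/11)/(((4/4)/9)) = 366.71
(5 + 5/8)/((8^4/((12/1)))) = 135/8192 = 0.02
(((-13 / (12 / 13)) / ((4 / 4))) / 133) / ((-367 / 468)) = 0.14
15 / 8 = 1.88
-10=-10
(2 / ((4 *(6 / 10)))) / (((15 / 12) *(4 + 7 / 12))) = 8 / 55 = 0.15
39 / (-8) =-39 / 8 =-4.88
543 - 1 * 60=483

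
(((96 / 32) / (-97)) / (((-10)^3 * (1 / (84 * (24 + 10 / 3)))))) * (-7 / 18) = -2009 / 72750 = -0.03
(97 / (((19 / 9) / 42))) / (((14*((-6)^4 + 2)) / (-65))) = -170235 / 24662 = -6.90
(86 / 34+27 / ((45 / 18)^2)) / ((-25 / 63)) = -183393 / 10625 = -17.26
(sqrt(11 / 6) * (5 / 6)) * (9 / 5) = sqrt(66) / 4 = 2.03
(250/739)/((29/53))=13250/21431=0.62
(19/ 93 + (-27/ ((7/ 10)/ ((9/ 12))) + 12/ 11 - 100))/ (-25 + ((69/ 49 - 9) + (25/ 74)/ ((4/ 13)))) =1893771740/ 467293101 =4.05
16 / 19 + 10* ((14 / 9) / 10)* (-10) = -2516 / 171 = -14.71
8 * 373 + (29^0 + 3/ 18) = 17911/ 6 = 2985.17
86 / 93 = 0.92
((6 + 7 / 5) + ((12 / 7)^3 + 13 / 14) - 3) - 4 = 21837 / 3430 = 6.37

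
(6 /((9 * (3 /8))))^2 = 256 /81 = 3.16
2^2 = 4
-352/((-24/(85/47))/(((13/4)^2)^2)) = 2959.28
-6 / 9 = -2 / 3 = -0.67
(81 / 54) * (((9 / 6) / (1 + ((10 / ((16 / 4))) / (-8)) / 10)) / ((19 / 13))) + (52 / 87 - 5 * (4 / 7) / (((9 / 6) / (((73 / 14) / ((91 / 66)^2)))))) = -63160586420 / 20792820867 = -3.04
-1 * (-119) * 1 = 119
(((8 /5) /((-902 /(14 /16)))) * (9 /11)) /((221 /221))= -63 /49610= -0.00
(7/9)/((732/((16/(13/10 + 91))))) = 280/1520181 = 0.00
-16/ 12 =-4/ 3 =-1.33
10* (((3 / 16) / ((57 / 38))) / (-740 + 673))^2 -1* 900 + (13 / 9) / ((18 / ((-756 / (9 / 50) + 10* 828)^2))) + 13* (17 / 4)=1725901595413 / 1292832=1334977.47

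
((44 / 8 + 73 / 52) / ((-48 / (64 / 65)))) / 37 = -359 / 93795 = -0.00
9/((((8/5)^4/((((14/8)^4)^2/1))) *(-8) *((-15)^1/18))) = 19456203375/1073741824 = 18.12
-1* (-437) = 437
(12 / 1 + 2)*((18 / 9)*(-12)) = -336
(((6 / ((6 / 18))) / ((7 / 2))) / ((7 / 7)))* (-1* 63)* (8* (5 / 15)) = -864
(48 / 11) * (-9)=-432 / 11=-39.27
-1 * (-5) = 5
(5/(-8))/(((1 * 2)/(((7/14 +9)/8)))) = -95/256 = -0.37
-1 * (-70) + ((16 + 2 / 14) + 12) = 687 / 7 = 98.14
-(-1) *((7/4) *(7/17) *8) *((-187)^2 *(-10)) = -2015860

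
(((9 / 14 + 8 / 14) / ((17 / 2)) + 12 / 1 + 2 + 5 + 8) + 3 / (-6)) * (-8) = -1492 / 7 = -213.14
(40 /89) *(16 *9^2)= 51840 /89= 582.47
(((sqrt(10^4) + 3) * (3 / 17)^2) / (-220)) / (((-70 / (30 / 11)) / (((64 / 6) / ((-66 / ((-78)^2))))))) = -7519824 / 13463065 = -0.56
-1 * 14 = -14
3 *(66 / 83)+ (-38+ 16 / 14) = -20028 / 581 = -34.47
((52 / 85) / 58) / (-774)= -13 / 953955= -0.00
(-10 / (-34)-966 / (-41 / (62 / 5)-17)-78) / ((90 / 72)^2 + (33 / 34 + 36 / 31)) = -319907600 / 39219109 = -8.16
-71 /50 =-1.42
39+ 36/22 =447/11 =40.64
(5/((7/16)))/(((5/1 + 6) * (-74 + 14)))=-4/231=-0.02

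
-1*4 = -4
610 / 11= 55.45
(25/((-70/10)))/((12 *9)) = -25/756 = -0.03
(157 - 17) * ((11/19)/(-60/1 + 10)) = -154/95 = -1.62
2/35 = 0.06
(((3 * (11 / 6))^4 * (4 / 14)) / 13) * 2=14641 / 364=40.22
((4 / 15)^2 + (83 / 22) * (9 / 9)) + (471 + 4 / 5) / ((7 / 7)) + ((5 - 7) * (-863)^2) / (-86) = 3787847341 / 212850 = 17795.85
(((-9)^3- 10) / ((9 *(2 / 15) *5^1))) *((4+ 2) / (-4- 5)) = 739 / 9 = 82.11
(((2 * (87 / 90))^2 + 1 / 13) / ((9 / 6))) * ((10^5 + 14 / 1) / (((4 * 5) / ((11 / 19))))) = 2045919722 / 277875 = 7362.73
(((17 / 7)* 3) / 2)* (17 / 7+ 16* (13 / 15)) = 29087 / 490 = 59.36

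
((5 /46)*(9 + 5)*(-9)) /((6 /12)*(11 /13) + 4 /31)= -50778 /2047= -24.81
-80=-80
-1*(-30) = 30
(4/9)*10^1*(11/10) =44/9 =4.89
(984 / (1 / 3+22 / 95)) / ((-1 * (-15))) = 18696 / 161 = 116.12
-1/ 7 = -0.14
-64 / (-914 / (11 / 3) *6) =176 / 4113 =0.04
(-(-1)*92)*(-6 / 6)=-92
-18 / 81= -2 / 9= -0.22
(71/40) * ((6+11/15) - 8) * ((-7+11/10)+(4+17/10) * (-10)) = 848521/6000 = 141.42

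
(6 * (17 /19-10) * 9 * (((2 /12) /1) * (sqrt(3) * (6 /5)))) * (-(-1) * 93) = -868806 * sqrt(3) /95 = -15840.17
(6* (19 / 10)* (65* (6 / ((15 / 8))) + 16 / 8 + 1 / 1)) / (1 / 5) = 12027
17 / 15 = 1.13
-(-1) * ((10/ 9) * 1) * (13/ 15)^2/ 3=338/ 1215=0.28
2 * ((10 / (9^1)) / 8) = 5 / 18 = 0.28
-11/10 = -1.10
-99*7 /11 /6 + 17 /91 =-1877 /182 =-10.31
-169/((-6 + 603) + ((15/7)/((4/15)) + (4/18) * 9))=-4732/16997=-0.28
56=56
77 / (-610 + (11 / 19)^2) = -27797 / 220089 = -0.13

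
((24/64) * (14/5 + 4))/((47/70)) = 357/94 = 3.80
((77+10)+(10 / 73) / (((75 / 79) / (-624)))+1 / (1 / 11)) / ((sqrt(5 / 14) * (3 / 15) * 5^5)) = 2906 * sqrt(70) / 1140625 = 0.02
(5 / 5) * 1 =1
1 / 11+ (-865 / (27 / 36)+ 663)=-16178 / 33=-490.24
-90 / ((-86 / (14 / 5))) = 126 / 43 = 2.93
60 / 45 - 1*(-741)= 2227 / 3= 742.33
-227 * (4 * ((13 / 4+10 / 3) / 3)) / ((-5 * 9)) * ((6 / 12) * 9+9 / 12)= 125531 / 540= 232.46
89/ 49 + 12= 677/ 49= 13.82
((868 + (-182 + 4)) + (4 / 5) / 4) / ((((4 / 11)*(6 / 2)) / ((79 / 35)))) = 428417 / 300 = 1428.06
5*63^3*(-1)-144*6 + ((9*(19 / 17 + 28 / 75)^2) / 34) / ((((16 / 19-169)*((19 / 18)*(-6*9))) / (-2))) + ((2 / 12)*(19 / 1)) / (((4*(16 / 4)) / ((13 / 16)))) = -18853000578426887987 / 15069153600000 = -1251098.84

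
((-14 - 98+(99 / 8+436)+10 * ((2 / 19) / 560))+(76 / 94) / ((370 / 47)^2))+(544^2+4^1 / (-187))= 2017519963313287 / 6809679800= 296272.37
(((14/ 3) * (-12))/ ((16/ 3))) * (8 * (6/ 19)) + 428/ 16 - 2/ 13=69/ 988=0.07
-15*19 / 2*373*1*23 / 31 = -2445015 / 62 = -39435.73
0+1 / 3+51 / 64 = 217 / 192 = 1.13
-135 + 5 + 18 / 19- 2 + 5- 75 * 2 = -5245 / 19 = -276.05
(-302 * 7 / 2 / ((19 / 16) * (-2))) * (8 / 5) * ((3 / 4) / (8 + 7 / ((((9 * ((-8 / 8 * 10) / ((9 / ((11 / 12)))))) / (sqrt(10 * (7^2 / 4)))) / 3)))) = -123060168 * sqrt(10) / 16636495 - 24556224 / 3327299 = -30.77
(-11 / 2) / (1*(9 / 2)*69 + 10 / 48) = -132 / 7457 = -0.02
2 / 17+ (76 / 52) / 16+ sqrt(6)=739 / 3536+ sqrt(6)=2.66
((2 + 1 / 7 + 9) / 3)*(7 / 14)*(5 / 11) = 65 / 77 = 0.84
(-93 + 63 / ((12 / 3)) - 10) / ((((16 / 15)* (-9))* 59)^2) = -8725 / 32080896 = -0.00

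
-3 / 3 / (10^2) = -0.01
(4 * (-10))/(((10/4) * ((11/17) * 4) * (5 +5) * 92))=-17/2530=-0.01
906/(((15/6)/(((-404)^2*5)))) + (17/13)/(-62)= 238372397935/806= 295747391.98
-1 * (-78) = 78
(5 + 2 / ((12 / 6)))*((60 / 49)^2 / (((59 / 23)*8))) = 62100 / 141659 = 0.44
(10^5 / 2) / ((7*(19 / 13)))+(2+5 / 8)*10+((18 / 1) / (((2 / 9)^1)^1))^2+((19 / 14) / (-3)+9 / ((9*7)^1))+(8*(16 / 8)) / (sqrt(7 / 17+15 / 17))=8*sqrt(374) / 11+18312757 / 1596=11488.22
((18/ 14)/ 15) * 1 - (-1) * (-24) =-837/ 35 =-23.91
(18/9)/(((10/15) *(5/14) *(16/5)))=21/8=2.62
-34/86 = -17/43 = -0.40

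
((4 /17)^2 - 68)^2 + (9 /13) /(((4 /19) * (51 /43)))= 20061811555 /4343092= 4619.25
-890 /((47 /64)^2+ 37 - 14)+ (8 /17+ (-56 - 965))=-1734711013 /1639089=-1058.34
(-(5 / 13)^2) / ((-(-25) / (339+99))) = -438 / 169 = -2.59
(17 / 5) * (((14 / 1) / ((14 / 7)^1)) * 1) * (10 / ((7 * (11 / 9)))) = 306 / 11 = 27.82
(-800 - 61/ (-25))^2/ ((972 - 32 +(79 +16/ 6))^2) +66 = 391089854739/ 5871390625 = 66.61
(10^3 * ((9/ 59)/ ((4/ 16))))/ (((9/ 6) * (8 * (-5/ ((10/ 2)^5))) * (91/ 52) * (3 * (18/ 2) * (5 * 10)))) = -50000/ 3717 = -13.45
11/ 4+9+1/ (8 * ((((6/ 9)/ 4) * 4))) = 191/ 16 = 11.94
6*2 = 12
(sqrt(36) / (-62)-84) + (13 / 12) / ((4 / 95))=-58.37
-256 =-256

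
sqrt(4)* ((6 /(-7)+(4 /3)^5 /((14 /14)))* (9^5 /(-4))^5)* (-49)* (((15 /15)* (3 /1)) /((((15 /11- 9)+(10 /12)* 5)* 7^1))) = -835021714943060390752950735 /29312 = -28487367458483228396320.64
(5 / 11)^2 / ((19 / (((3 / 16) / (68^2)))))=75 / 170089216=0.00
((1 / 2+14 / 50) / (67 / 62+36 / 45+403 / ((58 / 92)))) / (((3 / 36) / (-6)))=-841464 / 9606145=-0.09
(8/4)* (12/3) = 8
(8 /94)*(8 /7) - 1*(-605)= 199077 /329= 605.10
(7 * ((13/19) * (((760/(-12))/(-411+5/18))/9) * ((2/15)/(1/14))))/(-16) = -0.01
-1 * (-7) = 7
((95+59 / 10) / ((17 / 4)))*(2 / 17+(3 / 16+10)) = 2828227 / 11560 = 244.66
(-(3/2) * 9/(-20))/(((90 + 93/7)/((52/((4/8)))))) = 819/1205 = 0.68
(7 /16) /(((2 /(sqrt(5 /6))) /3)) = 0.60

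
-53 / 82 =-0.65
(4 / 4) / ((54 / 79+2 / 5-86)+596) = 395 / 201878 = 0.00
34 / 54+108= 2933 / 27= 108.63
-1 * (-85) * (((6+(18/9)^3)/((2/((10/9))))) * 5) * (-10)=-297500/9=-33055.56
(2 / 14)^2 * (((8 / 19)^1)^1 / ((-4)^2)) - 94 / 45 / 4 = -21856 / 41895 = -0.52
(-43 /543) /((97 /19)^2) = -15523 /5109087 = -0.00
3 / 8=0.38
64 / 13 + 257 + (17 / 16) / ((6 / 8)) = 263.34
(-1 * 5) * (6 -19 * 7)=635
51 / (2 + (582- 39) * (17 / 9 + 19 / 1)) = 9 / 2002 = 0.00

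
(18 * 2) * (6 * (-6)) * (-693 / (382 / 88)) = 39517632 / 191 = 206898.60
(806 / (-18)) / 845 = -0.05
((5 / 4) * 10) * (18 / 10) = 45 / 2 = 22.50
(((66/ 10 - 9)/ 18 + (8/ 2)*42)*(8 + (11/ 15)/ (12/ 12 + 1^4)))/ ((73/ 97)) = 30652873/ 16425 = 1866.23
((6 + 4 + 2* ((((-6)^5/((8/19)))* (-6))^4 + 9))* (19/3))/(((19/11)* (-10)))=-331670729409449501522/3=-110556909803149833840.67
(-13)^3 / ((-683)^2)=-2197 / 466489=-0.00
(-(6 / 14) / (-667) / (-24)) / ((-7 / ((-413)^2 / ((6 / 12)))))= 3481 / 2668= 1.30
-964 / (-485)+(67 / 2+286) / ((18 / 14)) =242973 / 970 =250.49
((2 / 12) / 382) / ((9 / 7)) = 7 / 20628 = 0.00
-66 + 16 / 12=-194 / 3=-64.67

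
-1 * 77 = -77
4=4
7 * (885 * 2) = 12390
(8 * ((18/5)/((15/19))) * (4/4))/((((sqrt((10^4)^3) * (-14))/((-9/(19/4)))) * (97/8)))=108/265234375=0.00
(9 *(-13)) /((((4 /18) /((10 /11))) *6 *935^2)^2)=-1053 /14796254628100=-0.00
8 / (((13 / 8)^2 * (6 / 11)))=2816 / 507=5.55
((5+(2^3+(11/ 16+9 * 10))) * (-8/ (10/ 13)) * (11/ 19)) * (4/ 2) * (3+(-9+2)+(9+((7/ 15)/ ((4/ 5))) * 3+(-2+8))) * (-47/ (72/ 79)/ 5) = 4991545559/ 30400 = 164195.58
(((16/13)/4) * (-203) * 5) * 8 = -32480/13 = -2498.46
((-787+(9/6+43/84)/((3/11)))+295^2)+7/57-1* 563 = 85682.50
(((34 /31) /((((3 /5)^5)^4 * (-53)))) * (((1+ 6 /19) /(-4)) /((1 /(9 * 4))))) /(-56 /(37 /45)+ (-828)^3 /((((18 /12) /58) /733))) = -1499652862548828125 /3599790257501524567072506636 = -0.00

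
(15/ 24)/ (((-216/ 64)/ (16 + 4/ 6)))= -250/ 81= -3.09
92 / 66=46 / 33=1.39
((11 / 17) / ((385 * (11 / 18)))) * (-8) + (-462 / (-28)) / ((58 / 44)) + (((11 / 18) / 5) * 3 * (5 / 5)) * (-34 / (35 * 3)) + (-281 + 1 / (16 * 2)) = -268.59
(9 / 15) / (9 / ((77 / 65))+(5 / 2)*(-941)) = -462 / 1805575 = -0.00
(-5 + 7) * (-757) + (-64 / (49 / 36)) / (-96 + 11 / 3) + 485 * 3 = -793895 / 13573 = -58.49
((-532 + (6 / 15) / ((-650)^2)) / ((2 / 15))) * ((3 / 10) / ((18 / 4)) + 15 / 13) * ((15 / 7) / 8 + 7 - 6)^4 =-12583.36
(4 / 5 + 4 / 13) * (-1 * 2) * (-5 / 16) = 9 / 13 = 0.69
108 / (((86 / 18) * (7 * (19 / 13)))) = 12636 / 5719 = 2.21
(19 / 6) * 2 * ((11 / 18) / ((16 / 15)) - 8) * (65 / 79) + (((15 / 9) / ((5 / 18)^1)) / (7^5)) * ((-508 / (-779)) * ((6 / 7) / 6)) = -80701538088809 / 2085188287392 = -38.70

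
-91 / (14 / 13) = -169 / 2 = -84.50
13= 13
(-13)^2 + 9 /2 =347 /2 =173.50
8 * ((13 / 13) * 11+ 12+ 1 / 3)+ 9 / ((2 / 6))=641 / 3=213.67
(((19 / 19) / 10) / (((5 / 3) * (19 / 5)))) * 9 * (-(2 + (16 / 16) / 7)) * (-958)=38799 / 133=291.72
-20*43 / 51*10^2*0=0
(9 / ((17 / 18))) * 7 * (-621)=-704214 / 17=-41424.35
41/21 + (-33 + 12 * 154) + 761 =54137/21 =2577.95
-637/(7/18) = -1638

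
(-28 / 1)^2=784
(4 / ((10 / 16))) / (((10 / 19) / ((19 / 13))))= 5776 / 325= 17.77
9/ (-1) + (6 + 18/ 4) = 3/ 2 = 1.50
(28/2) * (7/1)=98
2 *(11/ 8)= 11/ 4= 2.75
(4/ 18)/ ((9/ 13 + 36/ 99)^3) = 5848414/ 30986559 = 0.19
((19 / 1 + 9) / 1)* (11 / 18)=154 / 9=17.11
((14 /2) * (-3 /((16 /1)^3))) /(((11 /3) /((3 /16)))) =-189 /720896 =-0.00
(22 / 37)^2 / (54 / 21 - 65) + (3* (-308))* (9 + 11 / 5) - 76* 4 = -31865364732 / 2991265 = -10652.81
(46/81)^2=2116/6561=0.32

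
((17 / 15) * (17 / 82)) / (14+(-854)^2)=289 / 897075900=0.00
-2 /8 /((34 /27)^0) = -1 /4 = -0.25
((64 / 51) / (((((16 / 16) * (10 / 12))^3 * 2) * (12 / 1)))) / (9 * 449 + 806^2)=192 / 1389063625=0.00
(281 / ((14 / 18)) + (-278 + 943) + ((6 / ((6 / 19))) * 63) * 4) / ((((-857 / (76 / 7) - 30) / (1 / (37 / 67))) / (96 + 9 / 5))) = -547797360 / 57953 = -9452.44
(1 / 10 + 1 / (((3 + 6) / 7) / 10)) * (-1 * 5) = -709 / 18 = -39.39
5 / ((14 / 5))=25 / 14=1.79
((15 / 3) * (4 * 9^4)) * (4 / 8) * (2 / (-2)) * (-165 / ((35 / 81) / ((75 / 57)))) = 4384388250 / 133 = 32965325.19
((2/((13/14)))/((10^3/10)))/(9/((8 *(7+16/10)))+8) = 2408/909025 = 0.00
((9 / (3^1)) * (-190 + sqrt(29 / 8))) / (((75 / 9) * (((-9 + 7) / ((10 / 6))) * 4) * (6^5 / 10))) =95 / 5184 - sqrt(58) / 41472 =0.02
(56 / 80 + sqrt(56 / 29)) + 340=2 * sqrt(406) / 29 + 3407 / 10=342.09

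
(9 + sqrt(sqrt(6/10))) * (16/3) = 16 * 3^(1/4) * 5^(3/4)/15 + 48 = 52.69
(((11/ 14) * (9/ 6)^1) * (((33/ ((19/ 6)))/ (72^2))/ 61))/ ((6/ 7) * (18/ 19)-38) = -121/ 115855104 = -0.00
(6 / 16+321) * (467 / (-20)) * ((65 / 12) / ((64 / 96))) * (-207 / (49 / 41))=132469687467 / 12544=10560402.38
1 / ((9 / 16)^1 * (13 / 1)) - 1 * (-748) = 87532 / 117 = 748.14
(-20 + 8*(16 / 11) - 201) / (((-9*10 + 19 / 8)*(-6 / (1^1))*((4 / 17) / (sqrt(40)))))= -10.70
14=14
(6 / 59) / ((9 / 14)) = 28 / 177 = 0.16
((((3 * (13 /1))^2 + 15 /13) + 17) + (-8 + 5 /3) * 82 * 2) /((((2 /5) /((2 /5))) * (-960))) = -0.52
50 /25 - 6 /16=13 /8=1.62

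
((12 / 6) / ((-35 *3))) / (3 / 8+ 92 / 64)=-32 / 3045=-0.01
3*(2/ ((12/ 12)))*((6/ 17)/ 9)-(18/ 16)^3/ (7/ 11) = -121987/ 60928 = -2.00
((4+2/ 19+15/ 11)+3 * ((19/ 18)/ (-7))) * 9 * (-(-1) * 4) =264210/ 1463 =180.59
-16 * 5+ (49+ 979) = 948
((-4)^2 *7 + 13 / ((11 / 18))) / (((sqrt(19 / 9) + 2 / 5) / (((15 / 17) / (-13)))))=1979100 / 1067209 -1649250 *sqrt(19) / 1067209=-4.88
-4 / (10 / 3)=-6 / 5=-1.20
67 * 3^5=16281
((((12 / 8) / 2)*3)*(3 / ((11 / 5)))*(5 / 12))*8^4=57600 / 11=5236.36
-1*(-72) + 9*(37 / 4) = 621 / 4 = 155.25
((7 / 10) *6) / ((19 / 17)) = 357 / 95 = 3.76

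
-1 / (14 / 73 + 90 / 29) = -2117 / 6976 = -0.30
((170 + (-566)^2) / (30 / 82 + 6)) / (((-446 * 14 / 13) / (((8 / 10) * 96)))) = -8050.97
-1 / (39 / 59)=-59 / 39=-1.51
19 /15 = 1.27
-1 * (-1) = 1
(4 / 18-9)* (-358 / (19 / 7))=197974 / 171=1157.74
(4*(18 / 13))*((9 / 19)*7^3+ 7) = 231840 / 247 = 938.62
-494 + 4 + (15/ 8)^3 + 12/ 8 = -246737/ 512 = -481.91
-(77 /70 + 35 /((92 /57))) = -22.78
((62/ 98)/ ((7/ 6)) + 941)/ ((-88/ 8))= -29359/ 343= -85.59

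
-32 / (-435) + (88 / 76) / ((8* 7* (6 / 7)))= 2153 / 22040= 0.10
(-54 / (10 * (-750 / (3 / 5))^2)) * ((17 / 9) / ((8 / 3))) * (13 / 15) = -663 / 312500000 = -0.00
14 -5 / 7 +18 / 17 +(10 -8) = 1945 / 119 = 16.34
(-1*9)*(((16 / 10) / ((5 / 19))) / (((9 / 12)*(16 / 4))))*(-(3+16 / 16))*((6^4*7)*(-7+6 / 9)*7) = -29343928.32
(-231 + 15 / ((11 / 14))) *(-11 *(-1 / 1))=-2331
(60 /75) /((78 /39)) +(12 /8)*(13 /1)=199 /10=19.90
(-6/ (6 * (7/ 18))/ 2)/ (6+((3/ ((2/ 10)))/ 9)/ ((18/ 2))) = -243/ 1169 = -0.21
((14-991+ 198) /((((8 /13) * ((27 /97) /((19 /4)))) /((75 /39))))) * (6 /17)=-14661.94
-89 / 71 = -1.25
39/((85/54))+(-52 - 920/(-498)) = -25.38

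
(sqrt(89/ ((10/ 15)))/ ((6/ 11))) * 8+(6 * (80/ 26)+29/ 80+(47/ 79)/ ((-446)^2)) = 188.29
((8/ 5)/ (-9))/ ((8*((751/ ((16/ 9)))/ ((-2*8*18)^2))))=-16384/ 3755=-4.36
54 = 54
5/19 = 0.26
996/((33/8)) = 2656/11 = 241.45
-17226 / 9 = -1914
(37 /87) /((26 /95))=3515 /2262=1.55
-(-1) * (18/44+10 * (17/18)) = 1951/198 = 9.85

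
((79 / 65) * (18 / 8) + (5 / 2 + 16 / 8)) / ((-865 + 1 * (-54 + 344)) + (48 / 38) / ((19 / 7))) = -679041 / 53925820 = -0.01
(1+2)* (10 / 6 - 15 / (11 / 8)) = -305 / 11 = -27.73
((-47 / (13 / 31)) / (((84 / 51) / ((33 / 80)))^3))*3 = -771737120451 / 146112512000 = -5.28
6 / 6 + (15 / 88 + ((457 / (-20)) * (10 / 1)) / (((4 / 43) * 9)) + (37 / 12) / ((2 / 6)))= -51977 / 198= -262.51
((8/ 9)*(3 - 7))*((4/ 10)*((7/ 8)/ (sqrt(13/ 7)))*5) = -56*sqrt(91)/ 117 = -4.57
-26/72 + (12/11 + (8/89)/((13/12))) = 0.81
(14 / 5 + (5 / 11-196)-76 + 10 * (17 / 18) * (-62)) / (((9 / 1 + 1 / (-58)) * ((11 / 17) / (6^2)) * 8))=-208479347 / 315205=-661.41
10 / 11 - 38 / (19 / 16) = -342 / 11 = -31.09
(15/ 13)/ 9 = 5/ 39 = 0.13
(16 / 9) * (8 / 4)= 32 / 9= 3.56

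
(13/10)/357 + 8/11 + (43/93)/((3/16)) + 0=11675299/3652110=3.20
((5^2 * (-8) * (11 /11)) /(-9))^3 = 8000000 /729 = 10973.94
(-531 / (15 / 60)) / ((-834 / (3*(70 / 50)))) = 7434 / 695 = 10.70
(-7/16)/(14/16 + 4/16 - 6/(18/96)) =7/494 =0.01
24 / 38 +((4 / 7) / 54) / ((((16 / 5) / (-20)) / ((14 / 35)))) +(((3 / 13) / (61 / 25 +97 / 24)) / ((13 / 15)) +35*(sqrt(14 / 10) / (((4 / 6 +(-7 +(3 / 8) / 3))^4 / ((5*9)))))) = 1525141693 / 2360152431 +104509440*sqrt(35) / 492884401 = 1.90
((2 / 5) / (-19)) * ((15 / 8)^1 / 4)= -3 / 304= -0.01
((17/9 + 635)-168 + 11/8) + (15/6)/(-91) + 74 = 3565837/6552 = 544.24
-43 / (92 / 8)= -86 / 23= -3.74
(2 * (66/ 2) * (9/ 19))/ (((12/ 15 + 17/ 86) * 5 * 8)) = 387/ 494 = 0.78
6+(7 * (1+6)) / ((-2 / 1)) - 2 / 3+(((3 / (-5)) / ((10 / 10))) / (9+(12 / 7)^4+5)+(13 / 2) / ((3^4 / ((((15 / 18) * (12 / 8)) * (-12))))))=-149656981 / 7337250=-20.40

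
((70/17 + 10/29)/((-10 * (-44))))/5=1/493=0.00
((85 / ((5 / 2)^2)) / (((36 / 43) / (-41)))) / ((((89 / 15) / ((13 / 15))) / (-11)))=4285853 / 4005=1070.13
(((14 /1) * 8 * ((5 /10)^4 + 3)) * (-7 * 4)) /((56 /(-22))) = 3773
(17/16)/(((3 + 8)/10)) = 85/88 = 0.97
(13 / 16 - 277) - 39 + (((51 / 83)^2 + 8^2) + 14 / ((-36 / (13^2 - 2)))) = -313233403 / 992016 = -315.75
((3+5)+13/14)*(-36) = -2250/7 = -321.43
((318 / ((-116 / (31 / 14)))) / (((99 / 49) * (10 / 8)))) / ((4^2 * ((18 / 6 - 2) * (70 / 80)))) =-1643 / 9570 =-0.17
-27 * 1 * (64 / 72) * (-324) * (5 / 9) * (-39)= -168480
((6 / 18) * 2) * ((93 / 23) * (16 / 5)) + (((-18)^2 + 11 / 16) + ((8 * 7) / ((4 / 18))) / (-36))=600417 / 1840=326.31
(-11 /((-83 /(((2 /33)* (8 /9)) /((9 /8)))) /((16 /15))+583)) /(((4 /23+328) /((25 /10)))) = 29440 /366061017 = 0.00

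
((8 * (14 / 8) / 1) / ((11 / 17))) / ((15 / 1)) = 238 / 165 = 1.44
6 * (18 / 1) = 108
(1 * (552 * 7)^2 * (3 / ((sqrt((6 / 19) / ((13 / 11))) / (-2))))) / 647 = -14930496 * sqrt(16302) / 7117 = -267853.74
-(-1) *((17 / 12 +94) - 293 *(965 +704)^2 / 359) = -9793621421 / 4308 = -2273356.88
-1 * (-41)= 41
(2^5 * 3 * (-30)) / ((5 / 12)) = -6912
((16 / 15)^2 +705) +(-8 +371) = 240556 / 225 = 1069.14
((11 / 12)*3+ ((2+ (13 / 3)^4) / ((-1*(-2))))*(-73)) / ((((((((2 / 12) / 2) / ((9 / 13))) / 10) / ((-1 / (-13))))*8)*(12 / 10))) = -104816675 / 12168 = -8614.13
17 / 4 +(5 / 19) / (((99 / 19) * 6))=5059 / 1188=4.26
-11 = -11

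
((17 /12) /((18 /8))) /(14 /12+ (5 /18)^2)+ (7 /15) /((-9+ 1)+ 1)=0.44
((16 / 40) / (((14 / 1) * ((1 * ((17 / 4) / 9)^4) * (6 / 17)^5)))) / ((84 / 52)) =15912 / 245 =64.95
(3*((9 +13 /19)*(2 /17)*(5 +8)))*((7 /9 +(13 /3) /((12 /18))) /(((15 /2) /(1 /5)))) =626704 /72675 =8.62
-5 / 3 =-1.67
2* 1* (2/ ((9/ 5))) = 2.22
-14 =-14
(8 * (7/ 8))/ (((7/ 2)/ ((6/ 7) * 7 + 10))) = 32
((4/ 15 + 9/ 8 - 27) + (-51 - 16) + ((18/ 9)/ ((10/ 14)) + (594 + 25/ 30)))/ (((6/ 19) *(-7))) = -383819/ 1680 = -228.46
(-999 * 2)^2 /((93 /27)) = 35928036 /31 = 1158968.90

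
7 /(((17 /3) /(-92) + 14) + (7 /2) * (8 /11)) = 21252 /50045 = 0.42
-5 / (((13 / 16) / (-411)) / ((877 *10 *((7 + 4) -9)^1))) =44362707.69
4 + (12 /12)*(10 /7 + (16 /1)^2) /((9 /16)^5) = 1891187324 /413343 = 4575.35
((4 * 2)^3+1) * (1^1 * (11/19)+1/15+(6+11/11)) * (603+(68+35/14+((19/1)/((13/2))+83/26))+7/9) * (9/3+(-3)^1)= 0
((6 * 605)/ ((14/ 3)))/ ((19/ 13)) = 70785/ 133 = 532.22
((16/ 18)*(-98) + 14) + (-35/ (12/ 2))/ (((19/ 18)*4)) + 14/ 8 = -12439/ 171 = -72.74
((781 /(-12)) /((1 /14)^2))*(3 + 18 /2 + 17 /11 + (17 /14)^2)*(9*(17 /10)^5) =-9793575826203 /400000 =-24483939.57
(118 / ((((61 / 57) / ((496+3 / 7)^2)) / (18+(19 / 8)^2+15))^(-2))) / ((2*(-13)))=-2159055417344 / 37666956635866620973828125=-0.00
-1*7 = -7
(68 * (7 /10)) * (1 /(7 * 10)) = 17 /25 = 0.68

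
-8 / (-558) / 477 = 4 / 133083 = 0.00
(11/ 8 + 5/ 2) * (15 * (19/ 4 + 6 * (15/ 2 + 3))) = 126015/ 32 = 3937.97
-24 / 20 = -6 / 5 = -1.20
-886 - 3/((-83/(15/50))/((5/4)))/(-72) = -4706433/5312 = -886.00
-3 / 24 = -1 / 8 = -0.12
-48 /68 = -12 /17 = -0.71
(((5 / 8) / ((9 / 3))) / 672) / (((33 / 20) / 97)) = 2425 / 133056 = 0.02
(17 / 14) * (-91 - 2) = -1581 / 14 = -112.93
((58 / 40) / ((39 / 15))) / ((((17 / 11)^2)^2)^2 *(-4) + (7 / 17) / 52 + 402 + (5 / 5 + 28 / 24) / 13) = 317036784999 / 154629273697399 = 0.00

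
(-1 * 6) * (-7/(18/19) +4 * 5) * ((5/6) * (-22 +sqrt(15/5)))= 12485/9 - 1135 * sqrt(3)/18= 1278.01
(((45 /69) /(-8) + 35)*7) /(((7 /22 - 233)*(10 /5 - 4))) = 494725 /941896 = 0.53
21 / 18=7 / 6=1.17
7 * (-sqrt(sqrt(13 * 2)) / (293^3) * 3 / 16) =-21 * 26^(1 / 4) / 402460112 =-0.00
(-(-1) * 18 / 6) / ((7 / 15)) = 45 / 7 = 6.43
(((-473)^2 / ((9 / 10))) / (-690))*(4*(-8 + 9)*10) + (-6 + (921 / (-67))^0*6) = -8949160 / 621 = -14410.89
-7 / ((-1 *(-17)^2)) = 0.02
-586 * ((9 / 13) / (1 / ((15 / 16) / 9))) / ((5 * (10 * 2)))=-879 / 2080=-0.42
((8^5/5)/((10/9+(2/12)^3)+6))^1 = 7077888/7685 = 921.00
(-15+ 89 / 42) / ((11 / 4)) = -1082 / 231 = -4.68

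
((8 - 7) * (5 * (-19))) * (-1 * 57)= 5415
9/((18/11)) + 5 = 21/2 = 10.50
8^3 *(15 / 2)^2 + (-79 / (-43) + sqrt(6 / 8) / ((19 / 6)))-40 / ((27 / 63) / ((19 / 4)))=3 *sqrt(3) / 19 + 3658247 / 129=28358.78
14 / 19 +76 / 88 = 669 / 418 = 1.60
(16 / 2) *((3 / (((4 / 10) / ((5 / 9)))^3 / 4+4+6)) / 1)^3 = 102996826171875 / 490310490779864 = 0.21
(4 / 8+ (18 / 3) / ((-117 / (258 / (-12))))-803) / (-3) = 62509 / 234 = 267.13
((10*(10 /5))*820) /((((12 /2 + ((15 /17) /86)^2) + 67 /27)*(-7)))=-946460203200 /3426365257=-276.23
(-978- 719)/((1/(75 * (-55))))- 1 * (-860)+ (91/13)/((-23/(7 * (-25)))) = 161023880/23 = 7001038.26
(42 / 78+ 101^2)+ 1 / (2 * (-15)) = 3978587 / 390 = 10201.51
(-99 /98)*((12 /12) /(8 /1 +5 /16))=-792 /6517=-0.12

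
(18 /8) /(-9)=-1 /4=-0.25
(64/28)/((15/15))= 16/7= 2.29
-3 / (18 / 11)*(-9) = 33 / 2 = 16.50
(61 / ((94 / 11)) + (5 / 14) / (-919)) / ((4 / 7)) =1079077 / 86386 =12.49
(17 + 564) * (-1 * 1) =-581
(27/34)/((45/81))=243/170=1.43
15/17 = 0.88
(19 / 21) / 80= 19 / 1680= 0.01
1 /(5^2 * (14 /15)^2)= 9 /196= 0.05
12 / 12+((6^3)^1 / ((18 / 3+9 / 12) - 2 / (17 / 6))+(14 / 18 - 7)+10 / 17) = 651955 / 20961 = 31.10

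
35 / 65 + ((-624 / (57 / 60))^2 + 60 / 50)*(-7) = -70866616471 / 23465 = -3020098.72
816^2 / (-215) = -3097.00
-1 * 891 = -891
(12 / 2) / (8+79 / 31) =62 / 109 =0.57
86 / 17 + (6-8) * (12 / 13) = 710 / 221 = 3.21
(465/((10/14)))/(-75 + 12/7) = -1519/171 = -8.88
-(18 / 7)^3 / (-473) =5832 / 162239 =0.04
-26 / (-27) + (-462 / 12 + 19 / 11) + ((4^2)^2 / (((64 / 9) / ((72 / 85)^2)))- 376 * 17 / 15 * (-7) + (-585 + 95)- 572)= 8201145221 / 4291650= 1910.95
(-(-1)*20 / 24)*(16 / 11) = 40 / 33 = 1.21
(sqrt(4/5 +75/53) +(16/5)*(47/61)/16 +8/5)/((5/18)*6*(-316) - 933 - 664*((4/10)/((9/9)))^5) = -1003125/838635259 - 1875*sqrt(155555)/728650307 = -0.00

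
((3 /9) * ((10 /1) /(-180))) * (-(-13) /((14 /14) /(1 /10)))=-13 /540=-0.02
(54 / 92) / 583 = 27 / 26818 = 0.00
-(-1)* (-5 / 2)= -5 / 2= -2.50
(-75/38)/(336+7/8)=-60/10241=-0.01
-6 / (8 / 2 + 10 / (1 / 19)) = -3 / 97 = -0.03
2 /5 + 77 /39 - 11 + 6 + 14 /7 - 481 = -93917 /195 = -481.63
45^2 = 2025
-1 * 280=-280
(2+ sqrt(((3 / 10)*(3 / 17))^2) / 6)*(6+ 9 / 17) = 75813 / 5780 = 13.12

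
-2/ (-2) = 1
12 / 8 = 3 / 2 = 1.50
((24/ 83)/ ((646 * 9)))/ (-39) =-4/ 3136653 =-0.00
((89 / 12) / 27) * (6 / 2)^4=89 / 4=22.25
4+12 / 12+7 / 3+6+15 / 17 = 725 / 51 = 14.22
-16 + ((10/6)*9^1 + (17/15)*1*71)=1192/15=79.47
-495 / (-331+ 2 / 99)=49005 / 32767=1.50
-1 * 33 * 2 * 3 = -198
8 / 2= 4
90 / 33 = 30 / 11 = 2.73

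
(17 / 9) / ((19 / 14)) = 238 / 171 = 1.39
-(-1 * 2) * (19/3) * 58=2204/3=734.67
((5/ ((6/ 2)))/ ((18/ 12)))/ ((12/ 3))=5/ 18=0.28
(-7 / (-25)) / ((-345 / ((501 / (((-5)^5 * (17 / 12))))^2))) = -84336336 / 8114013671875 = -0.00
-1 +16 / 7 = 1.29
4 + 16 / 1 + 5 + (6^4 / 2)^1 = 673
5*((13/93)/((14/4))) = 130/651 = 0.20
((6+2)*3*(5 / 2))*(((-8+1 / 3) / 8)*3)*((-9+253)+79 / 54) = -1524325 / 36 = -42342.36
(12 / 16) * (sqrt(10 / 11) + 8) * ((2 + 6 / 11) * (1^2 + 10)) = 21 * sqrt(110) / 11 + 168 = 188.02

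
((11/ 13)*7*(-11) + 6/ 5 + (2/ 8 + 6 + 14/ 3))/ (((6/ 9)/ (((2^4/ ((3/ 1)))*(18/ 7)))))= -1091.05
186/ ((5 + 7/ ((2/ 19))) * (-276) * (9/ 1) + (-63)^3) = -62/ 142551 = -0.00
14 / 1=14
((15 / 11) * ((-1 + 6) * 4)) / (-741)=-100 / 2717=-0.04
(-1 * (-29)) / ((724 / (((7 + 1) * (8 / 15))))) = 464 / 2715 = 0.17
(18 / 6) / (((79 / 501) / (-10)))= -15030 / 79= -190.25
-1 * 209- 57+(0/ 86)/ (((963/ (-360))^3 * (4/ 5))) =-266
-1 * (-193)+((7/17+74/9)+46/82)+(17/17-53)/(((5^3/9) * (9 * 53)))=8402618429/41558625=202.19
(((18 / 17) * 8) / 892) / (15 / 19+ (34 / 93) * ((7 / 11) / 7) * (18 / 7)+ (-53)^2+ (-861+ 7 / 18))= 29388744 / 6032577815911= 0.00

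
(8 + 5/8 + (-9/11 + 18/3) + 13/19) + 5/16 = 49503/3344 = 14.80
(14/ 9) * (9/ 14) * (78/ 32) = 39/ 16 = 2.44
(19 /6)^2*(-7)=-2527 /36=-70.19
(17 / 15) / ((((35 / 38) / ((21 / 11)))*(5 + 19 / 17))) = 5491 / 14300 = 0.38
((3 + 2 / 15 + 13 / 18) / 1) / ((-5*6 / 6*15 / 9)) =-347 / 750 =-0.46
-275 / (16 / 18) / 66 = -75 / 16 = -4.69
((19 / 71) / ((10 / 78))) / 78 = 19 / 710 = 0.03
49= 49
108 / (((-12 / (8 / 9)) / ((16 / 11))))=-128 / 11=-11.64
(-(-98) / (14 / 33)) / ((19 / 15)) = 3465 / 19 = 182.37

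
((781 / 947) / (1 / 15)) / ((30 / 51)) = 39831 / 1894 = 21.03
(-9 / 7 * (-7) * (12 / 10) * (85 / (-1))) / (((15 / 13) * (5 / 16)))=-63648 / 25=-2545.92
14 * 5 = 70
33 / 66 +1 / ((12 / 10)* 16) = 53 / 96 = 0.55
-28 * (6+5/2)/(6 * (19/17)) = -2023/57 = -35.49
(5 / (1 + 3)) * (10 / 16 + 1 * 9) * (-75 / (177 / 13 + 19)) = -375375 / 13568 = -27.67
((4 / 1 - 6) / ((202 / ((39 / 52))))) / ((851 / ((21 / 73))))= -63 / 25097692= -0.00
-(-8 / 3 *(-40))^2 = -102400 / 9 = -11377.78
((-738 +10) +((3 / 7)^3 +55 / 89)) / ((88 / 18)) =-49955373 / 335797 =-148.77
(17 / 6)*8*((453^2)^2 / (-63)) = -106056662604 / 7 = -15150951800.57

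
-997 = -997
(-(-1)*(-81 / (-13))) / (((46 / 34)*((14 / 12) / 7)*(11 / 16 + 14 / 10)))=660960 / 49933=13.24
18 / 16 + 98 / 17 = 937 / 136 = 6.89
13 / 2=6.50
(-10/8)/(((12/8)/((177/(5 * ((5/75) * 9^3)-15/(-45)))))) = -177/292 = -0.61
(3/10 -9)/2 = -87/20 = -4.35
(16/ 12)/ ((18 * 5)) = 2/ 135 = 0.01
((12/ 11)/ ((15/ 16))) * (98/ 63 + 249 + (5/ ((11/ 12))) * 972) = 7035968/ 1089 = 6460.94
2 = 2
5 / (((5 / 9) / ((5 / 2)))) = 45 / 2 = 22.50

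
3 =3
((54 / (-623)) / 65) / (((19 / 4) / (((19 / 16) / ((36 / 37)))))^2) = -1369 / 15550080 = -0.00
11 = 11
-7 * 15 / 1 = -105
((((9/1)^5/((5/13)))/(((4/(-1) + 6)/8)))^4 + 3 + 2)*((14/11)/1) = 181016805542288261447502.20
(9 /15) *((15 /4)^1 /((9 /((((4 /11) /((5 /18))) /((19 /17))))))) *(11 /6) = 51 /95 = 0.54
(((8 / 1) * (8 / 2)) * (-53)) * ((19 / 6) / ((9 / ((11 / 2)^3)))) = -2680634 / 27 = -99282.74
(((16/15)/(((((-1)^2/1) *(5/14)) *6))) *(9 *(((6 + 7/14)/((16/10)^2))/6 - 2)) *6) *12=-25431/50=-508.62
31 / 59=0.53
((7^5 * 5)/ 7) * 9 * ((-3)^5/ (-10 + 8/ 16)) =52509870/ 19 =2763677.37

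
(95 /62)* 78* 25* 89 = 8243625 /31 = 265923.39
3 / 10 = 0.30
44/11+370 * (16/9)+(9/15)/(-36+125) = 2650447/4005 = 661.78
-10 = -10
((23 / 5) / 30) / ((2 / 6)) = 23 / 50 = 0.46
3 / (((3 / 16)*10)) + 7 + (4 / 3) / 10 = 131 / 15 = 8.73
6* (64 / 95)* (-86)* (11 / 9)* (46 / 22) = -253184 / 285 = -888.36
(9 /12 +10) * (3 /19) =129 /76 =1.70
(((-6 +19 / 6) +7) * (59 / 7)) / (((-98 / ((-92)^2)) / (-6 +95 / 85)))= 259051300 / 17493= 14808.85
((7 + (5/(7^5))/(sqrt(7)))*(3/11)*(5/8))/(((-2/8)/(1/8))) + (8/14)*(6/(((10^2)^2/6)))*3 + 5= 3395377/770000 - 75*sqrt(7)/20706224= 4.41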